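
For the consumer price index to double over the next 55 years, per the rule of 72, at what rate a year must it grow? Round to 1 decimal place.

1.3% a year

72 / 55 ≈ 1.31, so about 1.3% a year.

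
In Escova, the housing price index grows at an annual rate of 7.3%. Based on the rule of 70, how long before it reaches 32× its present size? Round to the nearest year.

around 48 years

One doubling takes 70/7.3 = 9.59 years.
32× is 5 doublings, so 5 × 9.59 ≈ 48 years.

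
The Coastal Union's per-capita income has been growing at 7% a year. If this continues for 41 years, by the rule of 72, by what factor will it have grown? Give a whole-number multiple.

Doubling time ≈ 72/7 = 10.29 years.
41/10.29 ≈ 4 doublings, so about 2^4 = 16×.

approximately 16 times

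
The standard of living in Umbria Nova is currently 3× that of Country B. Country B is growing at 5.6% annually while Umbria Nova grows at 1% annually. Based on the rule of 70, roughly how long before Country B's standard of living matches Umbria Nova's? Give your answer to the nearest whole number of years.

about 24 years

What matters is the difference: 4.6 pp.
Rule of 70 on the gap: the ratio halves every 70/4.6 ≈ 15.22 years.
A 3× gap takes log₂(3) ≈ 1.58 halvings to close: 1.58 × 15.22 ≈ 24 years.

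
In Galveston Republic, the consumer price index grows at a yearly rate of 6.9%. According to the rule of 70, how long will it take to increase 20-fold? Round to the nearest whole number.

At 6.9% it doubles every 70/6.9 ≈ 10.14 years.
20× is log₂ 20 ≈ 4.32 doublings, so ≈ 4.32 × 10.14 = 44 years.

about 44 years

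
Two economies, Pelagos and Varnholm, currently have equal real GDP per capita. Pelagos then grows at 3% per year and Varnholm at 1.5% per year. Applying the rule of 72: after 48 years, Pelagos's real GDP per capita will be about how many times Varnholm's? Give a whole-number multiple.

around 2 times

Only the 1.5-point difference matters.
72/1.5 ≈ 48.00 years per doubling of the ratio; 48 years gives 1.00 doublings, so ≈ 2×.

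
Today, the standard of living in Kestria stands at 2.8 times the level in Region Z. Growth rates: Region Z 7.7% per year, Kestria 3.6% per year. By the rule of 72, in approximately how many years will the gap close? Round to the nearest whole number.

26 years

The growth-rate gap is 7.7% − 3.6% = 4.1 percentage points.
So the ratio between them halves every 72/4.1 ≈ 17.56 years.
A 2.8 times gap takes log₂(2.8) ≈ 1.49 halvings to close: 1.49 × 17.56 ≈ 26 years.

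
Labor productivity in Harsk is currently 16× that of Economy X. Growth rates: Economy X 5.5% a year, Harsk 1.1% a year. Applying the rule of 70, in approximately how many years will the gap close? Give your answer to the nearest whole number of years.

Economy X gains on Harsk at 5.5% − 1.1% = 4.4 points a year.
At that relative rate the gap halves every 70/4.4 ≈ 15.91 years.
A 16× gap closes after 4 halvings: 4 × 15.91 ≈ 64 years.

about 64 years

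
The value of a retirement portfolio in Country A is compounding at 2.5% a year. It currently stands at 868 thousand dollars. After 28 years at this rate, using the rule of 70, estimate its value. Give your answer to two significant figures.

It doubles every 70/2.5 ≈ 28.00 years, so 28 years is 1.00 doublings.
2^1.00 ≈ 2.00; 868 × 2.00 ≈ 1700 thousand dollars.

around 1700 thousand dollars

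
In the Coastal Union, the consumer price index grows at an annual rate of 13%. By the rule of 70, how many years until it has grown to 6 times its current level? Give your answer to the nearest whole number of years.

Doubling time ≈ 70/13 = 5.38 years.
Reaching 6× takes log₂(6) ≈ 2.58 doublings.
2.58 × 5.38 ≈ 14 years.

≈ 14 years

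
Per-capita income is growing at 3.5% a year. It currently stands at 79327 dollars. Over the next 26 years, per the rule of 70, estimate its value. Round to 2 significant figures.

roughly 200000 dollars

It doubles every 70/3.5 ≈ 20.00 years, so 26 years is 1.30 doublings.
2^1.30 ≈ 2.46; 79327 × 2.46 ≈ 200000 dollars.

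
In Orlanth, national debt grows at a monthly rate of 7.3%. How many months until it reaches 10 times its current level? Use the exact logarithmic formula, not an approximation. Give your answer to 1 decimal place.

32.7 months

t = ln(10) / ln(1 + 0.073) = 2.3026 / 0.070458 ≈ 32.68.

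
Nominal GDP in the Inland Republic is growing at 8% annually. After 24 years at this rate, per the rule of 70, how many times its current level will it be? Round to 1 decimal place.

Doubles every ≈ 8.75 years (70/8).
24 years is 2.74 doublings; 2^2.74 ≈ 6.7×.

≈ 6.7 times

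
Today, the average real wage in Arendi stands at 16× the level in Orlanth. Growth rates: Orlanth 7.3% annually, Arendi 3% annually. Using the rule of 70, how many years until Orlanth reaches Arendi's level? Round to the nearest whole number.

65 years

Orlanth gains on Arendi at 7.3% − 3% = 4.3 points a year.
At that relative rate the gap halves every 70/4.3 ≈ 16.28 years.
A 16× gap closes after 4 halvings: 4 × 16.28 ≈ 65 years.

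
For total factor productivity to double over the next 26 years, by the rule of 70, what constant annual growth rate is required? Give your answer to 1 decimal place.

≈ 2.7%

70 / 26 ≈ 2.69, so about 2.7% annually.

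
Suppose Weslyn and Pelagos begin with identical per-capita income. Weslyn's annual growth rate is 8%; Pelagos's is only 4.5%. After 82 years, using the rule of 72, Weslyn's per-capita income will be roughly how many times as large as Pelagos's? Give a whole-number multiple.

Weslyn pulls ahead at 3.5 pp per year, so the ratio doubles every 72/3.5 ≈ 20.57 years.
In 82 years that's 3.99 doublings: 2^3.99 ≈ 16.

around 16 times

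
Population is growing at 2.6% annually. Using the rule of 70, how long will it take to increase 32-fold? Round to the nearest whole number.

around 135 years

At 2.6% it doubles every 70/2.6 ≈ 26.92 years.
32 = 2^5, so 5 doublings → 135 years.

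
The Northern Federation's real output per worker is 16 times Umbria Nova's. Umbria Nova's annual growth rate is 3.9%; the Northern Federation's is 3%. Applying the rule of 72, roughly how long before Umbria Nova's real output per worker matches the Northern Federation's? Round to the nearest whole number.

320 years

The growth-rate gap is 3.9% − 3% = 0.9 percentage points.
So the ratio between them halves every 72/0.9 ≈ 80.00 years.
A 16 times gap closes after 4 halvings: 4 × 80.00 ≈ 320 years.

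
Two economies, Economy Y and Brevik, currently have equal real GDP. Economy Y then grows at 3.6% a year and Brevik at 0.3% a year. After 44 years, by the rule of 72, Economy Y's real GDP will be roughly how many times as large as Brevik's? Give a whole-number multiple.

Economy Y pulls ahead at 3.3 pp per year, so the ratio doubles every 72/3.3 ≈ 21.82 years.
In 44 years that's 2.02 doublings: 2^2.02 ≈ 4.

approximately 4 times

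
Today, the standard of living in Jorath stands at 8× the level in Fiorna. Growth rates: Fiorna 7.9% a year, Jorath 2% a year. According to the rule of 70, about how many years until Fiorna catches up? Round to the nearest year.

The growth-rate gap is 7.9% − 2% = 5.9 percentage points.
So the ratio between them halves every 70/5.9 ≈ 11.86 years.
An 8× gap closes after 3 halvings: 3 × 11.86 ≈ 36 years.

around 36 years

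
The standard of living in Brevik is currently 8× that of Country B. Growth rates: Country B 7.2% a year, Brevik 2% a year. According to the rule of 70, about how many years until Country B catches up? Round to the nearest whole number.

≈ 40 years

Country B gains on Brevik at 7.2% − 2% = 5.2 points a year.
At that relative rate the gap halves every 70/5.2 ≈ 13.46 years.
An 8× gap closes after 3 halvings: 3 × 13.46 ≈ 40 years.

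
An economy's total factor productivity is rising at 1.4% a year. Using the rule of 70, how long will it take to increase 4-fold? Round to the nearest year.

One doubling takes 70/1.4 = 50.00 years.
Getting to 4× needs 2 doublings: 2 × 50.00 ≈ 100 years.

approximately 100 years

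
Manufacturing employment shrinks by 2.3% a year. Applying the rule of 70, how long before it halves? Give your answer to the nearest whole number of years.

around 30 years

The rule works in reverse for decay: 70/2.3 ≈ 30.43 years to halve.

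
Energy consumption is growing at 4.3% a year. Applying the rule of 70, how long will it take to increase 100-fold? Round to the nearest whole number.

approximately 108 years

One doubling takes 70/4.3 = 16.28 years.
Reaching 100× takes log₂(100) ≈ 6.64 doublings.
6.64 × 16.28 ≈ 108 years.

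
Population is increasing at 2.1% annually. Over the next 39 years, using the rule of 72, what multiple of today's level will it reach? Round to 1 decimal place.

Doubles every ≈ 34.29 years (72/2.1).
39 years is 1.14 doublings; 2^1.14 ≈ 2.2×.

2.2 times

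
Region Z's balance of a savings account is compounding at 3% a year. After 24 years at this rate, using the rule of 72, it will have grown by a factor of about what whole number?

Doubling time ≈ 72/3 = 24.00 years.
24/24.00 ≈ 1 doubling, so about 2^1 = 2×.

2 times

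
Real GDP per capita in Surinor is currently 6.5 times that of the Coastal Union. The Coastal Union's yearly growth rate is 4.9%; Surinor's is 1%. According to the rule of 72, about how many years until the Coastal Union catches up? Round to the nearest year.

The growth-rate gap is 4.9% − 1% = 3.9 percentage points.
So the ratio between them halves every 72/3.9 ≈ 18.46 years.
A 6.5 times gap takes log₂(6.5) ≈ 2.70 halvings to close: 2.70 × 18.46 ≈ 50 years.

around 50 years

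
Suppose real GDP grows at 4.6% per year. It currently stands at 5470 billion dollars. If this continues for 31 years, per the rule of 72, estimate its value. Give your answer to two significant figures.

Doubling time ≈ 72/4.6 = 15.65 years.
31 years is 31/15.65 ≈ 1.98 doublings, a factor of 2^1.98 ≈ 3.94.
5470 × 3.94 ≈ 22000 billion dollars.

roughly 22000 billion dollars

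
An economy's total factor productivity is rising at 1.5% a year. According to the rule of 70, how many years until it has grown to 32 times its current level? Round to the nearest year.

233 years

Doubling time ≈ 70/1.5 = 46.67 years.
32 = 2^5, so 5 doublings → 233 years.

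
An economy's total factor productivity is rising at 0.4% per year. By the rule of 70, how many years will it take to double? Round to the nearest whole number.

175 years

At 0.4%, doubling takes about 70/0.4 = 175.00 years.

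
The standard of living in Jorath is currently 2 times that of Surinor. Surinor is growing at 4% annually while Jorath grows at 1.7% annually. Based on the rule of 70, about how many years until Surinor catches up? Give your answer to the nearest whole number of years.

roughly 30 years

Surinor gains on Jorath at 4% − 1.7% = 2.3 points a year.
At that relative rate the gap halves every 70/2.3 ≈ 30.43 years.
A 2 times gap closes after 1 halving: 1 × 30.43 ≈ 30 years.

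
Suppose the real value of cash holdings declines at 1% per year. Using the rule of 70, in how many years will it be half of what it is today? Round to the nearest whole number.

The rule works in reverse for decay: 70/1 ≈ 70.00 years to halve.

70 years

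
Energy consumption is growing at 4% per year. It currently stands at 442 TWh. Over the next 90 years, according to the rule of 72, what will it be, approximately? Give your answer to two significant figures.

Doubling time ≈ 72/4 = 18.00 years.
90 years is 90/18.00 ≈ 5.00 doublings, a factor of 2^5.00 ≈ 32.00.
442 × 32.00 ≈ 14000 TWh.

≈ 14000 TWh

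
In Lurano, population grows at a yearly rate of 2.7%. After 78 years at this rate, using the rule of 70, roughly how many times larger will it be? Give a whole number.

about 8 times

Doubling time ≈ 70/2.7 = 25.93 years.
78/25.93 ≈ 3 doublings, so about 2^3 = 8×.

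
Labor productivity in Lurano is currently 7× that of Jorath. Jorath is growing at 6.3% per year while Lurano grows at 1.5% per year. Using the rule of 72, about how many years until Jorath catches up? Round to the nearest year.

What matters is the difference: 4.8 pp.
Rule of 72 on the gap: the ratio halves every 72/4.8 ≈ 15.00 years.
A 7× gap takes log₂(7) ≈ 2.81 halvings to close: 2.81 × 15.00 ≈ 42 years.

≈ 42 years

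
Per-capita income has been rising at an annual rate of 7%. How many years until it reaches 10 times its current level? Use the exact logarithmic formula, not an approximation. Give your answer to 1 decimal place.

t = ln(10) / ln(1 + 0.07) = 2.3026 / 0.067659 ≈ 34.03.

34.0 years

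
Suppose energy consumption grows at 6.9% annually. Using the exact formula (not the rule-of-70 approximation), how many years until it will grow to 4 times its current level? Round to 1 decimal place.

t = ln(4) / ln(1 + 0.069) = 1.3863 / 0.066724 ≈ 20.78.

20.8 years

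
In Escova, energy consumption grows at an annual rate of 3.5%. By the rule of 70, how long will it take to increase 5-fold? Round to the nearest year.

roughly 46 years

At 3.5% it doubles every 70/3.5 ≈ 20.00 years.
Reaching 5× takes log₂(5) ≈ 2.32 doublings.
2.32 × 20.00 ≈ 46 years.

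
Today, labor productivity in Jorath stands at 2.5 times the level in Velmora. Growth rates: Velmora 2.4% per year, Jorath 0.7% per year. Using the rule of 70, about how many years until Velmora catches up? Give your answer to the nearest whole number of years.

What matters is the difference: 1.7 pp.
Rule of 70 on the gap: the ratio halves every 70/1.7 ≈ 41.18 years.
A 2.5 times gap takes log₂(2.5) ≈ 1.32 halvings to close: 1.32 × 41.18 ≈ 54 years.

54 years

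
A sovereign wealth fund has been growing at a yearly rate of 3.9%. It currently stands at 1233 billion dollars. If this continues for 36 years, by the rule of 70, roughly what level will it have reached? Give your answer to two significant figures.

It doubles every 70/3.9 ≈ 17.95 years, so 36 years is 2.01 doublings.
2^2.01 ≈ 4.03; 1233 × 4.03 ≈ 5000 billion dollars.

5000 billion dollars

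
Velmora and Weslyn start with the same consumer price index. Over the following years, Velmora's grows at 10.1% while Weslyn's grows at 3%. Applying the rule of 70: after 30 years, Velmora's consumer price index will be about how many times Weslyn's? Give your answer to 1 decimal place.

Only the 7.1-point difference matters.
70/7.1 ≈ 9.86 years per doubling of the ratio; 30 years gives 3.04 doublings, so ≈ 8.2×.

≈ 8.2 times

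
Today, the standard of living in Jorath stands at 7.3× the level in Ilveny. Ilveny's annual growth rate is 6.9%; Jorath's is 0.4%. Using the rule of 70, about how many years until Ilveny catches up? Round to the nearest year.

The growth-rate gap is 6.9% − 0.4% = 6.5 percentage points.
So the ratio between them halves every 70/6.5 ≈ 10.77 years.
A 7.3× gap takes log₂(7.3) ≈ 2.87 halvings to close: 2.87 × 10.77 ≈ 31 years.

31 years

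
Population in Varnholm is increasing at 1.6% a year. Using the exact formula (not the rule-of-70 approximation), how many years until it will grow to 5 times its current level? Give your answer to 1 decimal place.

101.4 years

t = ln(5) / ln(1 + 0.016) = 1.6094 / 0.015873 ≈ 101.39.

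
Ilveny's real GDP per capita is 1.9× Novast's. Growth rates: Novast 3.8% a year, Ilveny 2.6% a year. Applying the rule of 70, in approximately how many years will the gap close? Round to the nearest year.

Novast gains on Ilveny at 3.8% − 2.6% = 1.2 points a year.
At that relative rate the gap halves every 70/1.2 ≈ 58.33 years.
A 1.9× gap takes log₂(1.9) ≈ 0.93 halvings to close: 0.93 × 58.33 ≈ 54 years.

approximately 54 years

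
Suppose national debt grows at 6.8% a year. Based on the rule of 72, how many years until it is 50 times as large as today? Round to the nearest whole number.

At 6.8% it doubles every 72/6.8 ≈ 10.59 years.
Reaching 50× takes log₂(50) ≈ 5.64 doublings.
5.64 × 10.59 ≈ 60 years.

roughly 60 years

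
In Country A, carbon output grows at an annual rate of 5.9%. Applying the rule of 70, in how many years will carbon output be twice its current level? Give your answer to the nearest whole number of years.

approximately 12 years

At 5.9%, doubling takes about 70/5.9 = 11.86 years.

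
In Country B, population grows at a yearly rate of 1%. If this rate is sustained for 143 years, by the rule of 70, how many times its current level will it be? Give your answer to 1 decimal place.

Doubling time ≈ 70/1 = 70.00 years.
143 years / 70.00 ≈ 2.04 doublings → factor 2^2.04 ≈ 4.1.

≈ 4.1 times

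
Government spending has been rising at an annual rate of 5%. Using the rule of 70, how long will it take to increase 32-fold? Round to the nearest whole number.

70 years

One doubling takes 70/5 = 14.00 years.
Getting to 32× needs 5 doublings: 5 × 14.00 ≈ 70 years.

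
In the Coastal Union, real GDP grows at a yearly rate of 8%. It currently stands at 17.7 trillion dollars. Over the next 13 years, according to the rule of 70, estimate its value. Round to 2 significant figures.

It doubles every 70/8 ≈ 8.75 years, so 13 years is 1.49 doublings.
2^1.49 ≈ 2.81; 17.7 × 2.81 ≈ 50 trillion dollars.

approximately 50 trillion dollars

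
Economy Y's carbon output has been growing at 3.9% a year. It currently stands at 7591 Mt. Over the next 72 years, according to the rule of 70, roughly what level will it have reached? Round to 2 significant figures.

approximately 120000 Mt

Doubling time ≈ 70/3.9 = 17.95 years.
72 years is 72/17.95 ≈ 4.01 doublings, a factor of 2^4.01 ≈ 16.11.
7591 × 16.11 ≈ 120000 Mt.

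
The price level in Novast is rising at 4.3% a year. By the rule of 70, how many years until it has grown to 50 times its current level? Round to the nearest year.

approximately 92 years

One doubling takes 70/4.3 = 16.28 years.
50× is log₂ 50 ≈ 5.64 doublings, so ≈ 5.64 × 16.28 = 92 years.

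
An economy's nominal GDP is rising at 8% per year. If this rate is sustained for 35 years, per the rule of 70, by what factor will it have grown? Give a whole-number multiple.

70/8 ≈ 8.75 years per doubling.
35 years fits 4 doublings: 2^4 = 16.

about 16 times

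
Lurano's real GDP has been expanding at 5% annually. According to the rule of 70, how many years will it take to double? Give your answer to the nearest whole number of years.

70/5 ≈ 14.00, so it doubles roughly every 14 years.

14 years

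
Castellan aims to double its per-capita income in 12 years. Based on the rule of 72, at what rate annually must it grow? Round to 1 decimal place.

72 / 12 ≈ 6.00, so about 6.0% annually.

approximately 6.0%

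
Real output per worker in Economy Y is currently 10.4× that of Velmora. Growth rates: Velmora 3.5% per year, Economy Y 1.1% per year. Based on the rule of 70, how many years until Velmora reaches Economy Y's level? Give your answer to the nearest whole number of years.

about 99 years

Velmora gains on Economy Y at 3.5% − 1.1% = 2.4 points a year.
At that relative rate the gap halves every 70/2.4 ≈ 29.17 years.
A 10.4× gap takes log₂(10.4) ≈ 3.38 halvings to close: 3.38 × 29.17 ≈ 99 years.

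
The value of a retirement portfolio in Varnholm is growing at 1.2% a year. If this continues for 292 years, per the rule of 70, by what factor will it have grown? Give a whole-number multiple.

Doubling time ≈ 70/1.2 = 58.33 years.
292/58.33 ≈ 5 doublings, so about 2^5 = 32×.

roughly 32 times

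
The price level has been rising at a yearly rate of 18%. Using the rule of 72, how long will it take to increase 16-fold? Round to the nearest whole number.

roughly 16 years

One doubling takes 72/18 = 4.00 years.
Getting to 16× needs 4 doublings: 4 × 4.00 ≈ 16 years.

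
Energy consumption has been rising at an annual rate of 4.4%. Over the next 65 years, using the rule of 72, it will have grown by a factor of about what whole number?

72/4.4 ≈ 16.36 years per doubling.
65 years fits 4 doublings: 2^4 = 16.

roughly 16 times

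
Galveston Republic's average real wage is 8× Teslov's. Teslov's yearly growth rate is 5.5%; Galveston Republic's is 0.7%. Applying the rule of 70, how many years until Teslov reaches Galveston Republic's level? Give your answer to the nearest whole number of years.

≈ 44 years

What matters is the difference: 4.8 pp.
Rule of 70 on the gap: the ratio halves every 70/4.8 ≈ 14.58 years.
An 8× gap closes after 3 halvings: 3 × 14.58 ≈ 44 years.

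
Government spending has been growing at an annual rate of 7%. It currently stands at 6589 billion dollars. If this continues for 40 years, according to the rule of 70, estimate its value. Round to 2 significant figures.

about 110000 billion dollars

It doubles every 70/7 ≈ 10.00 years, so 40 years is 4.00 doublings.
2^4.00 ≈ 16.00; 6589 × 16.00 ≈ 110000 billion dollars.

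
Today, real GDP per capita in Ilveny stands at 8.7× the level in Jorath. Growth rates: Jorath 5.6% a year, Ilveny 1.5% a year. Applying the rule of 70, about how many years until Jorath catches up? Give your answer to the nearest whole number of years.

≈ 53 years

The growth-rate gap is 5.6% − 1.5% = 4.1 percentage points.
So the ratio between them halves every 70/4.1 ≈ 17.07 years.
An 8.7× gap takes log₂(8.7) ≈ 3.12 halvings to close: 3.12 × 17.07 ≈ 53 years.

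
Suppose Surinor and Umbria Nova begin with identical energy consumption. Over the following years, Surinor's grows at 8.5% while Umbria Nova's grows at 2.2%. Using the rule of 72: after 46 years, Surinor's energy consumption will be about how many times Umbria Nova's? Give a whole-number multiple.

approximately 16 times

Surinor pulls ahead at 6.3 pp per year, so the ratio doubles every 72/6.3 ≈ 11.43 years.
In 46 years that's 4.02 doublings: 2^4.02 ≈ 16.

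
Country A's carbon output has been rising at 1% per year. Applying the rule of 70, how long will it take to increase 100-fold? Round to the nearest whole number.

One doubling takes 70/1 = 70.00 years.
100× is log₂ 100 ≈ 6.64 doublings, so ≈ 6.64 × 70.00 = 465 years.

roughly 465 years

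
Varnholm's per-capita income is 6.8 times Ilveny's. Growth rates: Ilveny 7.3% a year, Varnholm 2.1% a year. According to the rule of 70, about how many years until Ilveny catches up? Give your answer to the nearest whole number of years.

Ilveny gains on Varnholm at 7.3% − 2.1% = 5.2 points a year.
At that relative rate the gap halves every 70/5.2 ≈ 13.46 years.
A 6.8 times gap takes log₂(6.8) ≈ 2.77 halvings to close: 2.77 × 13.46 ≈ 37 years.

≈ 37 years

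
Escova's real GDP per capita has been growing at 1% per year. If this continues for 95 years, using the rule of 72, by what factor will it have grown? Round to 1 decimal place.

Doubles every ≈ 72.00 years (72/1).
95 years is 1.32 doublings; 2^1.32 ≈ 2.5×.

roughly 2.5 times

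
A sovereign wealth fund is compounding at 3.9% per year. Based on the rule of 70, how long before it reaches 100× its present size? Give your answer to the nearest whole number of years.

about 119 years

One doubling takes 70/3.9 = 17.95 years.
Reaching 100× takes log₂(100) ≈ 6.64 doublings.
6.64 × 17.95 ≈ 119 years.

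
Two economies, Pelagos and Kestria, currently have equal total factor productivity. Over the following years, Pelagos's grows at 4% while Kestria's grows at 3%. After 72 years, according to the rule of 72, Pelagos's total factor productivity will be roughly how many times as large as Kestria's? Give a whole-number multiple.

approximately 2 times

Rate gap = 4% − 3% = 1 point.
The ratio doubles every 72/1 ≈ 72.00 years.
72/72.00 ≈ 1.00 doublings → ratio ≈ 2^1.00 ≈ 2.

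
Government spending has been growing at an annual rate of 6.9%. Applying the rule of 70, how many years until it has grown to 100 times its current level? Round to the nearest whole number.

about 67 years

One doubling takes 70/6.9 = 10.14 years.
Reaching 100× takes log₂(100) ≈ 6.64 doublings.
6.64 × 10.14 ≈ 67 years.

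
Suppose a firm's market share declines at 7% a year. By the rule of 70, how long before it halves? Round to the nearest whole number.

approximately 10 years

The rule works in reverse for decay: 70/7 ≈ 10.00 years to halve.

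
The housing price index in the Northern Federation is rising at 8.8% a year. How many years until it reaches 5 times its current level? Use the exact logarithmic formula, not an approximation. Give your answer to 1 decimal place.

t = ln(5) / ln(1 + 0.088) = 1.6094 / 0.084341 ≈ 19.08.

19.1 years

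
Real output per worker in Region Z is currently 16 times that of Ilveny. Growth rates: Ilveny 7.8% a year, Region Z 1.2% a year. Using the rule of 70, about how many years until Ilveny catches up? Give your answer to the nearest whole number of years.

What matters is the difference: 6.6 pp.
Rule of 70 on the gap: the ratio halves every 70/6.6 ≈ 10.61 years.
A 16 times gap closes after 4 halvings: 4 × 10.61 ≈ 42 years.

approximately 42 years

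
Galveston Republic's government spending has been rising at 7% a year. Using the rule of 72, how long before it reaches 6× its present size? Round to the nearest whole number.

27 years

One doubling takes 72/7 = 10.29 years.
6× is log₂ 6 ≈ 2.58 doublings, so ≈ 2.58 × 10.29 = 27 years.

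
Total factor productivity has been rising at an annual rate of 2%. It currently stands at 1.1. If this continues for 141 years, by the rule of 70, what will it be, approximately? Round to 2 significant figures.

It doubles every 70/2 ≈ 35.00 years, so 141 years is 4.03 doublings.
2^4.03 ≈ 16.34; 1.1 × 16.34 ≈ 18.

around 18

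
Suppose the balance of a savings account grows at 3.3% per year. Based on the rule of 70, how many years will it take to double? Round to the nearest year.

Doubling time ≈ 70 / 3.3 = 21.21 years.

≈ 21 years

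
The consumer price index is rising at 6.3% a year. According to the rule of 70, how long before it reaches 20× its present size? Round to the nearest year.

approximately 48 years

At 6.3% it doubles every 70/6.3 ≈ 11.11 years.
20× is log₂ 20 ≈ 4.32 doublings, so ≈ 4.32 × 11.11 = 48 years.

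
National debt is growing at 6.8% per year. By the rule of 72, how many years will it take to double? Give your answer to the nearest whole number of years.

At 6.8%, doubling takes about 72/6.8 = 10.59 years.

about 11 years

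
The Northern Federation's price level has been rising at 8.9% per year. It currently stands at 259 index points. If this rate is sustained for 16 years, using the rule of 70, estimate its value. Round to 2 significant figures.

approximately 1100 index points

Doubling time ≈ 70/8.9 = 7.87 years.
16 years is 16/7.87 ≈ 2.03 doublings, a factor of 2^2.03 ≈ 4.08.
259 × 4.08 ≈ 1100 index points.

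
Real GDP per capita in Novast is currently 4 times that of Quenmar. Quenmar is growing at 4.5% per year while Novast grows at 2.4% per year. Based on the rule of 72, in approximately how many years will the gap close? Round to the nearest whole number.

Quenmar gains on Novast at 4.5% − 2.4% = 2.1 points a year.
At that relative rate the gap halves every 72/2.1 ≈ 34.29 years.
A 4 times gap closes after 2 halvings: 2 × 34.29 ≈ 69 years.

≈ 69 years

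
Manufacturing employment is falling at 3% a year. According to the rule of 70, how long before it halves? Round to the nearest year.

Halving time ≈ 70 / 3 = 23.33 → 23 years.

about 23 years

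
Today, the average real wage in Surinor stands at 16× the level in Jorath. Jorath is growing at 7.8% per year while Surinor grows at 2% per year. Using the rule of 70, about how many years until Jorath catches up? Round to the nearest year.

48 years

Jorath gains on Surinor at 7.8% − 2% = 5.8 points a year.
At that relative rate the gap halves every 70/5.8 ≈ 12.07 years.
A 16× gap closes after 4 halvings: 4 × 12.07 ≈ 48 years.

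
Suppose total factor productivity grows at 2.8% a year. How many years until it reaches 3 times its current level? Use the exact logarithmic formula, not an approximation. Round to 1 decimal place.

39.8 years

t = ln(3) / ln(1 + 0.028) = 1.0986 / 0.027615 ≈ 39.78.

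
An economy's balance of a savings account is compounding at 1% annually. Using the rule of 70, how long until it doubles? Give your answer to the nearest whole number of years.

Doubling time ≈ 70 / 1 = 70.00 years.

70 years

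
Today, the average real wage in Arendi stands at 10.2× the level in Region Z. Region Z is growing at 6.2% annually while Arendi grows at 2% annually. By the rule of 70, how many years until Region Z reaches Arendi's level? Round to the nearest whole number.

≈ 56 years

The growth-rate gap is 6.2% − 2% = 4.2 percentage points.
So the ratio between them halves every 70/4.2 ≈ 16.67 years.
A 10.2× gap takes log₂(10.2) ≈ 3.35 halvings to close: 3.35 × 16.67 ≈ 56 years.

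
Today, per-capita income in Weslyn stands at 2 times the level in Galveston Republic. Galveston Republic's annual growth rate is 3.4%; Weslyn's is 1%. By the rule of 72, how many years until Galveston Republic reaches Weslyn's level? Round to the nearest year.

The growth-rate gap is 3.4% − 1% = 2.4 percentage points.
So the ratio between them halves every 72/2.4 ≈ 30.00 years.
A 2 times gap closes after 1 halving: 1 × 30.00 ≈ 30 years.

≈ 30 years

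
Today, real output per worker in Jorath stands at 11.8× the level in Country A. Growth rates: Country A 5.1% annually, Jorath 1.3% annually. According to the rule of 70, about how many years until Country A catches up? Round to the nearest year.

The growth-rate gap is 5.1% − 1.3% = 3.8 percentage points.
So the ratio between them halves every 70/3.8 ≈ 18.42 years.
An 11.8× gap takes log₂(11.8) ≈ 3.56 halvings to close: 3.56 × 18.42 ≈ 66 years.

roughly 66 years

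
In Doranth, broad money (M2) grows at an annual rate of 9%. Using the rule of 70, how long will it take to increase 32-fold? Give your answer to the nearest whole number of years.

Doubling time ≈ 70/9 = 7.78 years.
32× is 5 doublings, so 5 × 7.78 ≈ 39 years.

around 39 years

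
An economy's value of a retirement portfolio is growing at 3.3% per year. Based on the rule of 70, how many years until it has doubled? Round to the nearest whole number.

roughly 21 years

Doubling time ≈ 70 / 3.3 = 21.21 years.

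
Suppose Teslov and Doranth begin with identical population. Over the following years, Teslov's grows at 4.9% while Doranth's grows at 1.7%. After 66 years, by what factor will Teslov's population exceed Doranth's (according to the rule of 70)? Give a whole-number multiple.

approximately 8 times

Only the 3.2-point difference matters.
70/3.2 ≈ 21.88 years per doubling of the ratio; 66 years gives 3.02 doublings, so ≈ 8×.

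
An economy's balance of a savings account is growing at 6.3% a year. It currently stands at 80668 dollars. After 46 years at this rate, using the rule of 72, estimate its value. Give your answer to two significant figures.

≈ 1300000 dollars

Doubling time ≈ 72/6.3 = 11.43 years.
46 years is 46/11.43 ≈ 4.02 doublings, a factor of 2^4.02 ≈ 16.22.
80668 × 16.22 ≈ 1300000 dollars.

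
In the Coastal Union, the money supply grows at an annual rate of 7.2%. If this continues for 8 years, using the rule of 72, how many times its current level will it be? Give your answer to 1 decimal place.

around 1.7 times

Doubles every ≈ 10.00 years (72/7.2).
8 years is 0.80 doublings; 2^0.80 ≈ 1.7×.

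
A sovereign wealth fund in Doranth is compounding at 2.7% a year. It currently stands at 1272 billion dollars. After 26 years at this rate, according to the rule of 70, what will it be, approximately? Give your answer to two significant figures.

Doubling time ≈ 70/2.7 = 25.93 years.
26 years is 26/25.93 ≈ 1.00 doublings, a factor of 2^1.00 ≈ 2.00.
1272 × 2.00 ≈ 2500 billion dollars.

approximately 2500 billion dollars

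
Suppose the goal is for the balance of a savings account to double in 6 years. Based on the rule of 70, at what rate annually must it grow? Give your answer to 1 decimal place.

70 / 6 ≈ 11.67, so about 11.7% annually.

11.7% annually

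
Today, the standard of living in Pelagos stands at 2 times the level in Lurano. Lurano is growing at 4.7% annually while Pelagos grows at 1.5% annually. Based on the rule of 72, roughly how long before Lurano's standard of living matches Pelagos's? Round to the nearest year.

Lurano gains on Pelagos at 4.7% − 1.5% = 3.2 points a year.
At that relative rate the gap halves every 72/3.2 ≈ 22.50 years.
A 2 times gap closes after 1 halving: 1 × 22.50 ≈ 23 years.

≈ 23 years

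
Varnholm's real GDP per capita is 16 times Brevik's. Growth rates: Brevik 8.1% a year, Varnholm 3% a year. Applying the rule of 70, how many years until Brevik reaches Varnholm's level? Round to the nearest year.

roughly 55 years

What matters is the difference: 5.1 pp.
Rule of 70 on the gap: the ratio halves every 70/5.1 ≈ 13.73 years.
A 16 times gap closes after 4 halvings: 4 × 13.73 ≈ 55 years.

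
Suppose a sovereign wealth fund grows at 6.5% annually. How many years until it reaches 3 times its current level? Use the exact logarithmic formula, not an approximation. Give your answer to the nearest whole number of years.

t = ln(3) / ln(1 + 0.065) = 1.0986 / 0.062975 ≈ 17.45.
≈ 17 years.

17 years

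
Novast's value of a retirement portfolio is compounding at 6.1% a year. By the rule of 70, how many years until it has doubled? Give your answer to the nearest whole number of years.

At 6.1%, doubling takes about 70/6.1 = 11.48 years.

approximately 11 years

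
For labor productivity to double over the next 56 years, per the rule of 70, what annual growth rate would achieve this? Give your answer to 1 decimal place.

1.3%

70 / 56 ≈ 1.25, so about 1.3% a year.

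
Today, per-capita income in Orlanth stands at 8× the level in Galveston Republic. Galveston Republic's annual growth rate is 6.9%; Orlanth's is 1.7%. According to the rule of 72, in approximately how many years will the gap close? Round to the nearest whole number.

The growth-rate gap is 6.9% − 1.7% = 5.2 percentage points.
So the ratio between them halves every 72/5.2 ≈ 13.85 years.
An 8× gap closes after 3 halvings: 3 × 13.85 ≈ 42 years.

about 42 years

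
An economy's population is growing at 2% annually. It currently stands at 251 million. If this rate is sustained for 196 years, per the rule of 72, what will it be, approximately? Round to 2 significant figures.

Doubling time ≈ 72/2 = 36.00 years.
196 years is 196/36.00 ≈ 5.44 doublings, a factor of 2^5.44 ≈ 43.41.
251 × 43.41 ≈ 11000 million.

approximately 11000 million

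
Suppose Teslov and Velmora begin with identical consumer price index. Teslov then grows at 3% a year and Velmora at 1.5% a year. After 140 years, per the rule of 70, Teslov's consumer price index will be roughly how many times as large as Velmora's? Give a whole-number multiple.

Teslov pulls ahead at 1.5 pp per year, so the ratio doubles every 70/1.5 ≈ 46.67 years.
In 140 years that's 3.00 doublings: 2^3.00 ≈ 8.

≈ 8 times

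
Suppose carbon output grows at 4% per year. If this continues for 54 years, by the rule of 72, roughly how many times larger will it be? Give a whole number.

72/4 ≈ 18.00 years per doubling.
54 years fits 3 doublings: 2^3 = 8.

8 times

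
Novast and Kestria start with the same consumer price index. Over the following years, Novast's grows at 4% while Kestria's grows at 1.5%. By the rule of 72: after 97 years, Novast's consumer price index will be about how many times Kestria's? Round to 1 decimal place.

Rate gap = 4% − 1.5% = 2.5 points.
The ratio doubles every 72/2.5 ≈ 28.80 years.
97/28.80 ≈ 3.37 doublings → ratio ≈ 2^3.37 ≈ 10.3.

around 10.3 times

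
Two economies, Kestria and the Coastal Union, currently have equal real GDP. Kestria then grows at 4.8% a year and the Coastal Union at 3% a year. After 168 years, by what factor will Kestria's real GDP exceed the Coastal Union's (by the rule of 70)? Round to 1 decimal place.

roughly 20.0 times

Only the 1.8-point difference matters.
70/1.8 ≈ 38.89 years per doubling of the ratio; 168 years gives 4.32 doublings, so ≈ 20.0×.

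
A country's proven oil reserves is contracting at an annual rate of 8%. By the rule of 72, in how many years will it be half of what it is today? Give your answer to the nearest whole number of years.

Falling at 8%, it halves about every 72/8 = 9.00 years.

about 9 years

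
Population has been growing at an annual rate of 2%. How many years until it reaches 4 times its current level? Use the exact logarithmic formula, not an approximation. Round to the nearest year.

70 years

t = ln(4) / ln(1 + 0.02) = 1.3863 / 0.019803 ≈ 70.00.
≈ 70 years.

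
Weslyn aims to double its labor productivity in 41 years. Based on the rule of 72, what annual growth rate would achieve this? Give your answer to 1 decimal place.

around 1.8%

72 / 41 ≈ 1.76, so about 1.8% annually.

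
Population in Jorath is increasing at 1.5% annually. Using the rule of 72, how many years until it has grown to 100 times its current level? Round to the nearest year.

about 319 years

One doubling takes 72/1.5 = 48.00 years.
Reaching 100× takes log₂(100) ≈ 6.64 doublings.
6.64 × 48.00 ≈ 319 years.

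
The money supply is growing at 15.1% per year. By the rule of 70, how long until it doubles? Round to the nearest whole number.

≈ 5 years

Doubling time ≈ 70 / 15.1 = 4.64 years.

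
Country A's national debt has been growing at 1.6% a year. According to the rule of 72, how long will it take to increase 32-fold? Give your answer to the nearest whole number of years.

about 225 years

At 1.6% it doubles every 72/1.6 ≈ 45.00 years.
32× is 5 doublings, so 5 × 45.00 ≈ 225 years.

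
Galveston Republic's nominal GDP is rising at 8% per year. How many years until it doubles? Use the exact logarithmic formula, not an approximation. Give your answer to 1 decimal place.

9.0 years

t = ln(2) / ln(1 + 0.08) = 0.6931 / 0.076961 ≈ 9.01.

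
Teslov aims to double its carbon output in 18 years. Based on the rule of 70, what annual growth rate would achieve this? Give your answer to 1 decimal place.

≈ 3.9%

70 / 18 ≈ 3.89, so about 3.9% annually.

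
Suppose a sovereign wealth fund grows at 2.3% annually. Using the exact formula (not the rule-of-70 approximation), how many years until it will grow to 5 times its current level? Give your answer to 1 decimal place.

70.8 years

t = ln(5) / ln(1 + 0.023) = 1.6094 / 0.022739 ≈ 70.78.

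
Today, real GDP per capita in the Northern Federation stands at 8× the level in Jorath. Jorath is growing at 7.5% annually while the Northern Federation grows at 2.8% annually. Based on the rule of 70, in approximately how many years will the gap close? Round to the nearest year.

Jorath gains on the Northern Federation at 7.5% − 2.8% = 4.7 points a year.
At that relative rate the gap halves every 70/4.7 ≈ 14.89 years.
An 8× gap closes after 3 halvings: 3 × 14.89 ≈ 45 years.

about 45 years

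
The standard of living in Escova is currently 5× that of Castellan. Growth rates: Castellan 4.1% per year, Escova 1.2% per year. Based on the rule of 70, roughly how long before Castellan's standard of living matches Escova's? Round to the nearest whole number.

What matters is the difference: 2.9 pp.
Rule of 70 on the gap: the ratio halves every 70/2.9 ≈ 24.14 years.
A 5× gap takes log₂(5) ≈ 2.32 halvings to close: 2.32 × 24.14 ≈ 56 years.

≈ 56 years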